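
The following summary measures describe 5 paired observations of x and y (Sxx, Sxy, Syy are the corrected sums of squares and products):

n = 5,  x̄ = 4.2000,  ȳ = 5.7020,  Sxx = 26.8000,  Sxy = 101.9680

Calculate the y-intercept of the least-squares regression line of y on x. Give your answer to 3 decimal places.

-10.278

b = Sxy/Sxx = 101.968/26.8 = 3.804776
a = ȳ − b·x̄ = 5.702 − 3.804776·4.2 = -10.278060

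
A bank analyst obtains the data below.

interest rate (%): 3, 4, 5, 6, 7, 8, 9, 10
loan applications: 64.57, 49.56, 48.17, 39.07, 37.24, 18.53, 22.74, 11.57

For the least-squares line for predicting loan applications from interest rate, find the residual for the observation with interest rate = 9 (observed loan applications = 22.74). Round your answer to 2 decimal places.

4.04

n = 8, Σx = 52, Σy = 291.45, Σxy = 1596.5, Σx² = 380
Sxx = Σx² − (Σx)²/n = 380 − 338 = 42
Sxy = Σxy − (Σx)(Σy)/n = 1596.5 − 1894.425 = -297.925
b = Sxy/Sxx = -297.925/42 = -7.093452
a = ȳ − b·x̄ = 36.43125 − (-7.093452)·6.5 = 82.538690
ŷ(9) = 82.538690 + (-7.093452)·9 = 18.697619
residual = y − ŷ = 22.74 − 18.697619 = 4.042381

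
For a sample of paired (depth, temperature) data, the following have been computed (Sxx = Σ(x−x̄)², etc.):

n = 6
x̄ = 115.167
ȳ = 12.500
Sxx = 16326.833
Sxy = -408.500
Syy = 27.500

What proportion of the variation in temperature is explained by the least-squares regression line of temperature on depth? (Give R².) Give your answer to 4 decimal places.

0.3717

R² = Sxy²/(Sxx·Syy) = (-408.5)²/(16326.833·27.5) = 0.371663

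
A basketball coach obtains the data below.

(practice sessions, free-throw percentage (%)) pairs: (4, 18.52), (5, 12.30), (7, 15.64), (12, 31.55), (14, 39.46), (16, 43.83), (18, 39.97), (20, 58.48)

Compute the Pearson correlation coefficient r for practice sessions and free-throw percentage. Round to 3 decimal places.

0.954

n = 8, Σx = 96, Σy = 259.75, Σxy = 3766.44, Σx² = 1410, Σy² = 10229.9643
Sxx = Σx² − (Σx)²/n = 1410 − 1152 = 258
Sxy = Σxy − (Σx)(Σy)/n = 3766.44 − 3117 = 649.44
Syy = Σy² − (Σy)²/n = 10229.9643 − 8433.757812 = 1796.206488
r = Sxy/√(Sxx·Syy) = 649.44/√(463421.273775) = 649.44/680.750522 = 0.954006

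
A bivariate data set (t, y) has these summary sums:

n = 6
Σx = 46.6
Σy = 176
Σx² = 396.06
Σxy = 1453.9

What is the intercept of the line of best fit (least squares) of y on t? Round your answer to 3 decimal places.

Sxx = Σx² − (Σx)²/n = 396.06 − 361.926667 = 34.133333
Sxy = Σxy − (Σx)(Σy)/n = 1453.9 − 1366.933333 = 86.966667
b = Sxy/Sxx = 86.966667/34.133333 = 2.547852
a = ȳ − b·x̄ = 29.333333 − 2.547852·7.766667 = 9.545020

9.545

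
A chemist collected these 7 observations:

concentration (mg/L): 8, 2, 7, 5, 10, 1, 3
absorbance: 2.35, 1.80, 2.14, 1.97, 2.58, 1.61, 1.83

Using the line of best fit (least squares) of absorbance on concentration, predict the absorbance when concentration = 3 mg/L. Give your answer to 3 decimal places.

n = 7, Σx = 36, Σy = 14.28, Σxy = 80.13, Σx² = 252
Sxx = Σx² − (Σx)²/n = 252 − 185.142857 = 66.857143
Sxy = Σxy − (Σx)(Σy)/n = 80.13 − 73.44 = 6.69
b = Sxy/Sxx = 6.69/66.857143 = 0.100064
a = ȳ − b·x̄ = 2.04 − 0.100064·5.142857 = 1.525385
ŷ(3) = a + b·3 = 1.525385 + 0.100064·3 = 1.825577

1.826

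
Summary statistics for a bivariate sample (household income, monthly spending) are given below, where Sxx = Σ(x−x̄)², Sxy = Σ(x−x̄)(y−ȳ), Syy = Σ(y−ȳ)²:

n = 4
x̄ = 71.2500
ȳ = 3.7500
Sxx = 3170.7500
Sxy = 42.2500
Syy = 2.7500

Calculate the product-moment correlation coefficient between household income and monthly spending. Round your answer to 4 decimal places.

0.4525

r = Sxy/√(Sxx·Syy) = 42.25/√(8719.5625) = 42.25/93.378598 = 0.452459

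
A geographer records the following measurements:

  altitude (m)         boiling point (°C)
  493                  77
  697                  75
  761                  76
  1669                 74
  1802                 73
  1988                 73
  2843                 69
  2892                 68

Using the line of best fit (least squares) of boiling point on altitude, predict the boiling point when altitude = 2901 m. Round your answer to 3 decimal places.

68.996

n = 8, Σx = 13145, Σy = 585, Σxy = 941071, Σx² = 27739201
Sxx = Σx² − (Σx)²/n = 27739201 − 21598878.125 = 6140322.875
Sxy = Σxy − (Σx)(Σy)/n = 941071 − 961228.125 = -20157.125
b = Sxy/Sxx = -20157.125/6140322.875 = -0.003283
a = ȳ − b·x̄ = 73.125 − (-0.003283)·1643.125 = 78.518963
ŷ(2901) = a + b·2901 = 78.518963 + (-0.003283)·2901 = 68.995715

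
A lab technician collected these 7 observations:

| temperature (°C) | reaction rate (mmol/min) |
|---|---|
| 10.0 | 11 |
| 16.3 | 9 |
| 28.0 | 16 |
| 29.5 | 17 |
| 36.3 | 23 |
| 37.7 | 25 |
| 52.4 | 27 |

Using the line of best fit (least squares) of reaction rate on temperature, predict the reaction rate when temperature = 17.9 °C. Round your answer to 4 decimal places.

12.6444

n = 7, Σx = 210.2, Σy = 128, Σxy = 4398.4, Σx² = 7504.68
Sxx = Σx² − (Σx)²/n = 7504.68 − 6312.005714 = 1192.674286
Sxy = Σxy − (Σx)(Σy)/n = 4398.4 − 3843.657143 = 554.742857
b = Sxy/Sxx = 554.742857/1192.674286 = 0.465125
a = ȳ − b·x̄ = 18.285714 − 0.465125·30.028571 = 4.318669
ŷ(17.9) = a + b·17.9 = 4.318669 + 0.465125·17.9 = 12.644410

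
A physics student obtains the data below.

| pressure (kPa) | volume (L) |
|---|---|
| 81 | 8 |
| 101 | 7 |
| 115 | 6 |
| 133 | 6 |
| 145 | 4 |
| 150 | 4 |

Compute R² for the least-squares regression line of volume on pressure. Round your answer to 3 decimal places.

0.921

n = 6, Σx = 725, Σy = 35, Σxy = 4023, Σx² = 91201, Σy² = 217
Sxx = Σx² − (Σx)²/n = 91201 − 87604.166667 = 3596.833333
Sxy = Σxy − (Σx)(Σy)/n = 4023 − 4229.166667 = -206.166667
Syy = Σy² − (Σy)²/n = 217 − 204.166667 = 12.833333
R² = Sxy²/(Sxx·Syy) = (-206.166667)²/(3596.833333·12.833333) = 0.920825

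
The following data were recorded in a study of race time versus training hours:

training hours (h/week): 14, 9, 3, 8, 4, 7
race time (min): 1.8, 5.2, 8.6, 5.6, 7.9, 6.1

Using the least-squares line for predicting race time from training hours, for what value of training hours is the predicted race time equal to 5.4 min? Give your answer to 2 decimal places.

n = 6, Σx = 45, Σy = 35.2, Σxy = 216.9, Σx² = 415
Sxx = Σx² − (Σx)²/n = 415 − 337.5 = 77.5
Sxy = Σxy − (Σx)(Σy)/n = 216.9 − 264 = -47.1
b = Sxy/Sxx = -47.1/77.5 = -0.607742
a = ȳ − b·x̄ = 5.866667 − (-0.607742)·7.5 = 10.424731
Set a + b·x = 5.4: x = (5.4 − 10.424731) / (-0.607742) = 8.267870

8.27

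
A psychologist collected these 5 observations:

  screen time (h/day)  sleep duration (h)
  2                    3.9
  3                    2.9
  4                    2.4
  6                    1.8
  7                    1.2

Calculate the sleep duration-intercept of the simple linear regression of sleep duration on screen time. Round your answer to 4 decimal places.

4.5837

n = 5, Σx = 22, Σy = 12.2, Σxy = 45.3, Σx² = 114
Sxx = Σx² − (Σx)²/n = 114 − 96.8 = 17.2
Sxy = Σxy − (Σx)(Σy)/n = 45.3 − 53.68 = -8.38
b = Sxy/Sxx = -8.38/17.2 = -0.487209
a = ȳ − b·x̄ = 2.44 − (-0.487209)·4.4 = 4.583721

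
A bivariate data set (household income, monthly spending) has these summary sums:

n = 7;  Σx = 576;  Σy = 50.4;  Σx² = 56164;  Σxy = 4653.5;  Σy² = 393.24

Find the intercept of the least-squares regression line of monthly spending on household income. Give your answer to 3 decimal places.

2.448

Sxx = Σx² − (Σx)²/n = 56164 − 47396.571429 = 8767.428571
Sxy = Σxy − (Σx)(Σy)/n = 4653.5 − 4147.2 = 506.3
b = Sxy/Sxx = 506.3/8767.428571 = 0.057748
a = ȳ − b·x̄ = 7.2 − 0.057748·82.285714 = 2.448178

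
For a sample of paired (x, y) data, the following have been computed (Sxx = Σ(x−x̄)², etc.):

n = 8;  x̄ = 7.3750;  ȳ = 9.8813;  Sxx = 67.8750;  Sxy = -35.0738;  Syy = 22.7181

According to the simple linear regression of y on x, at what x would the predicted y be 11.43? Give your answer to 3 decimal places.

4.378

b = Sxy/Sxx = -35.0738/67.875 = -0.516741
a = ȳ − b·x̄ = 9.8813 − (-0.516741)·7.375 = 13.692265
Set a + b·x = 11.43: x = (11.43 − 13.692265) / (-0.516741) = 4.377948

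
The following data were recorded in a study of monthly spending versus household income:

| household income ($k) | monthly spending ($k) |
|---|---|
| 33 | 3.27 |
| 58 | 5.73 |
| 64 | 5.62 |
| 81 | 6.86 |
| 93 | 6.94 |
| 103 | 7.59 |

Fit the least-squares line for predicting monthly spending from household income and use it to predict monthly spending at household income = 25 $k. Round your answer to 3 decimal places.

3.265

n = 6, Σx = 432, Σy = 36.01, Σxy = 2782.78, Σx² = 34368
Sxx = Σx² − (Σx)²/n = 34368 − 31104 = 3264
Sxy = Σxy − (Σx)(Σy)/n = 2782.78 − 2592.72 = 190.06
b = Sxy/Sxx = 190.06/3264 = 0.058229
a = ȳ − b·x̄ = 6.001667 − 0.058229·72 = 1.809167
ŷ(25) = a + b·25 = 1.809167 + 0.058229·25 = 3.264896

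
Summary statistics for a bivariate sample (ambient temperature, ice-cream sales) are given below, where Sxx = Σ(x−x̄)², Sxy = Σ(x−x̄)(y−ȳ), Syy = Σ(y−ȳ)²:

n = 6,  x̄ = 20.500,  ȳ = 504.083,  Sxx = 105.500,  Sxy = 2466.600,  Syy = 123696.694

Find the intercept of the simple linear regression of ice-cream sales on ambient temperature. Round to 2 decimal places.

b = Sxy/Sxx = 2466.6/105.5 = 23.380095
a = ȳ − b·x̄ = 504.083 − 23.380095·20.5 = 24.791057

24.79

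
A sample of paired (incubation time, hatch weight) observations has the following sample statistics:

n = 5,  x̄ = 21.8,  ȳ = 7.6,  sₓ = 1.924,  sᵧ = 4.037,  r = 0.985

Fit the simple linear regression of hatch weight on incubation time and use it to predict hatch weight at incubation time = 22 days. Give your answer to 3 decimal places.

b = r · sᵧ/sₓ = 0.985 · 4.037/1.924 = 2.066759
a = ȳ − b·x̄ = 7.6 − 2.066759·21.8 = -37.455354
ŷ(22) = a + b·22 = -37.455354 + 2.066759·22 = 8.013352

8.013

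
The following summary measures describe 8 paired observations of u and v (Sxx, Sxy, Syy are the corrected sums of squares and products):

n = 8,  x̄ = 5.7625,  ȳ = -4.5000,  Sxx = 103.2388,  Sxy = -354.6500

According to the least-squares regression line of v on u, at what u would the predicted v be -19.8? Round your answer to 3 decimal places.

b = Sxy/Sxx = -354.65/103.2388 = -3.435239
a = ȳ − b·x̄ = -4.5 − (-3.435239)·5.7625 = 15.295567
Set a + b·x = -19.8: x = (-19.8 − 15.295567) / (-3.435239) = 10.216338

10.216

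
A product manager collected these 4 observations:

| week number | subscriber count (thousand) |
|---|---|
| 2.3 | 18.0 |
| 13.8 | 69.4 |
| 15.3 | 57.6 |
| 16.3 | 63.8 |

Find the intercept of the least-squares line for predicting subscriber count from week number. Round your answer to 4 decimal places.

11.6868

n = 4, Σx = 47.7, Σy = 208.8, Σxy = 2920.34, Σx² = 695.51
Sxx = Σx² − (Σx)²/n = 695.51 − 568.8225 = 126.6875
Sxy = Σxy − (Σx)(Σy)/n = 2920.34 − 2489.94 = 430.4
b = Sxy/Sxx = 430.4/126.6875 = 3.397336
a = ȳ − b·x̄ = 52.2 − 3.397336·11.925 = 11.686769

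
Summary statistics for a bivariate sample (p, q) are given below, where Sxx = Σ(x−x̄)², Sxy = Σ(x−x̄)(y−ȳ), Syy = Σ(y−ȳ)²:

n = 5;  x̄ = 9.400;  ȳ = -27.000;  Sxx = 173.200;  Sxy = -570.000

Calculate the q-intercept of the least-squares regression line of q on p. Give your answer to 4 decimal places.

b = Sxy/Sxx = -570/173.2 = -3.290993
a = ȳ − b·x̄ = -27 − (-3.290993)·9.4 = 3.935335

3.9353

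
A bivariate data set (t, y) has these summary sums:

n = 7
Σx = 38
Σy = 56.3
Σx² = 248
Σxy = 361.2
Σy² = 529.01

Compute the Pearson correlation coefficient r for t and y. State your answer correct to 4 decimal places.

0.9857

Sxx = Σx² − (Σx)²/n = 248 − 206.285714 = 41.714286
Sxy = Σxy − (Σx)(Σy)/n = 361.2 − 305.628571 = 55.571429
Syy = Σy² − (Σy)²/n = 529.01 − 452.812857 = 76.197143
r = Sxy/√(Sxx·Syy) = 55.571429/√(3178.509388) = 55.571429/56.378271 = 0.985689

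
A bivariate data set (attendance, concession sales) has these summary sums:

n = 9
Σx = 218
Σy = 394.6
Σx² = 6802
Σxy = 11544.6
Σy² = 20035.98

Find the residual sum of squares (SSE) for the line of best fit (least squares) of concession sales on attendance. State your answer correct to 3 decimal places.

Sxx = Σx² − (Σx)²/n = 6802 − 5280.444444 = 1521.555556
Sxy = Σxy − (Σx)(Σy)/n = 11544.6 − 9558.088889 = 1986.511111
Syy = Σy² − (Σy)²/n = 20035.98 − 17301.017778 = 2734.962222
b = Sxy/Sxx = 1986.511111/1521.555556 = 1.305579
SSE = Syy − b·Sxy = 2734.962222 − 1.305579·1986.511111 = 141.414862

141.415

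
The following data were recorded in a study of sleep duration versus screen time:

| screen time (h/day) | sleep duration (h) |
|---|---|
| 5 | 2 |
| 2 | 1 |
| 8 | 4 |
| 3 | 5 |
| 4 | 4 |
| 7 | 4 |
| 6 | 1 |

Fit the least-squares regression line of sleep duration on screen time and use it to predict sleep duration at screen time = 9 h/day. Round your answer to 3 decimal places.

3.571

n = 7, Σx = 35, Σy = 21, Σxy = 109, Σx² = 203
Sxx = Σx² − (Σx)²/n = 203 − 175 = 28
Sxy = Σxy − (Σx)(Σy)/n = 109 − 105 = 4
b = Sxy/Sxx = 4/28 = 0.142857
a = ȳ − b·x̄ = 3 − 0.142857·5 = 2.285714
ŷ(9) = a + b·9 = 2.285714 + 0.142857·9 = 3.571429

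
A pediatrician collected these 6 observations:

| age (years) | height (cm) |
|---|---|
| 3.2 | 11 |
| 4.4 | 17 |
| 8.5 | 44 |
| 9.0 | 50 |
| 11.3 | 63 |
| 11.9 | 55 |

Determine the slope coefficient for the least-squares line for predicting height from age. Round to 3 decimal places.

n = 6, Σx = 48.3, Σy = 240, Σxy = 2300.4, Σx² = 452.15
Sxx = Σx² − (Σx)²/n = 452.15 − 388.815 = 63.335
Sxy = Σxy − (Σx)(Σy)/n = 2300.4 − 1932 = 368.4
b = Sxy/Sxx = 368.4/63.335 = 5.816689

5.817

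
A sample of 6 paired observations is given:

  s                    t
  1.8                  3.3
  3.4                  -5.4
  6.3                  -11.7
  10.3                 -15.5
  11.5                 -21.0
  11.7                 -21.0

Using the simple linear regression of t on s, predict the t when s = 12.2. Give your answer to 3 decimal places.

n = 6, Σx = 45, Σy = -71.3, Σxy = -732.98, Σx² = 429.72
Sxx = Σx² − (Σx)²/n = 429.72 − 337.5 = 92.22
Sxy = Σxy − (Σx)(Σy)/n = -732.98 − (-534.75) = -198.23
b = Sxy/Sxx = -198.23/92.22 = -2.149534
a = ȳ − b·x̄ = -11.883333 − (-2.149534)·7.5 = 4.238170
ŷ(12.2) = a + b·12.2 = 4.238170 + (-2.149534)·12.2 = -21.986142

-21.986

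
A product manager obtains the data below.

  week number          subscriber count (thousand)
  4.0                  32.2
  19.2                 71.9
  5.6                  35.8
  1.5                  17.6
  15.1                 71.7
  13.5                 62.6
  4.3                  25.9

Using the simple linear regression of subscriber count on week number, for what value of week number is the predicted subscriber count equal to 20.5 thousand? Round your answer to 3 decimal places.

n = 7, Σx = 63.2, Σy = 317.7, Σxy = 3775.3, Σx² = 847
Sxx = Σx² − (Σx)²/n = 847 − 570.605714 = 276.394286
Sxy = Σxy − (Σx)(Σy)/n = 3775.3 − 2868.377143 = 906.922857
b = Sxy/Sxx = 906.922857/276.394286 = 3.281265
a = ȳ − b·x̄ = 45.385714 − 3.281265·9.028571 = 15.760580
Set a + b·x = 20.5: x = (20.5 − 15.760580) / 3.281265 = 1.444388

1.444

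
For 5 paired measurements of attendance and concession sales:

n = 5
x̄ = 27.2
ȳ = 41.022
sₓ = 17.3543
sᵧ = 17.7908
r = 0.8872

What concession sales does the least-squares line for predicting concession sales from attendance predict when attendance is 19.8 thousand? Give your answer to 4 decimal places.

34.2916

b = r · sᵧ/sₓ = 0.8872 · 17.7908/17.3543 = 0.909515
a = ȳ − b·x̄ = 41.022 − 0.909515·27.2 = 16.283189
ŷ(19.8) = a + b·19.8 = 16.283189 + 0.909515·19.8 = 34.291588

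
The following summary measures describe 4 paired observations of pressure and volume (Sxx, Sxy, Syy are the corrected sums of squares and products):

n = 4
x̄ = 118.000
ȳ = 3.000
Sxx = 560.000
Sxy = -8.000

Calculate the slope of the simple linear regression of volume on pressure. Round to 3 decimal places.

-0.014

b = Sxy/Sxx = -8/560 = -0.014286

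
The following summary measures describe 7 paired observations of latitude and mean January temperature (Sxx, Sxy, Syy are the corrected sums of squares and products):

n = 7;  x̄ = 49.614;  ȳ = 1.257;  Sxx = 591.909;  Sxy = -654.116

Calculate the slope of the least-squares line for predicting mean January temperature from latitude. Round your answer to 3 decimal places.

b = Sxy/Sxx = -654.116/591.909 = -1.105096

-1.105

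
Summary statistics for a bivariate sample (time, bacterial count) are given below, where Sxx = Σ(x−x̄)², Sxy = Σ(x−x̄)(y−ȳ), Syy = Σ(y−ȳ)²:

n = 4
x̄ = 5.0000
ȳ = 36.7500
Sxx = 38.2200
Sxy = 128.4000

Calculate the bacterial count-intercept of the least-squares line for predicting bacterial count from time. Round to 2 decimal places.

b = Sxy/Sxx = 128.4/38.22 = 3.359498
a = ȳ − b·x̄ = 36.75 − 3.359498·5 = 19.952512

19.95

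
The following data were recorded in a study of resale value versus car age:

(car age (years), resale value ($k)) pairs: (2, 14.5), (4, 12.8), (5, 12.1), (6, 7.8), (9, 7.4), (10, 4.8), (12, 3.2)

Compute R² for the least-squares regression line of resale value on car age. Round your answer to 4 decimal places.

n = 7, Σx = 48, Σy = 62.6, Σxy = 340.5, Σx² = 406, Σy² = 669.38
Sxx = Σx² − (Σx)²/n = 406 − 329.142857 = 76.857143
Sxy = Σxy − (Σx)(Σy)/n = 340.5 − 429.257143 = -88.757143
Syy = Σy² − (Σy)²/n = 669.38 − 559.822857 = 109.557143
R² = Sxy²/(Sxx·Syy) = (-88.757143)²/(76.857143·109.557143) = 0.935582

0.9356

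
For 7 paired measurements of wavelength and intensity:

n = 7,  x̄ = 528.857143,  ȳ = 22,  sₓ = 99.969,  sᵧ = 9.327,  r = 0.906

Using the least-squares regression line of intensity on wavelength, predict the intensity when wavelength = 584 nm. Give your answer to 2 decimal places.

b = r · sᵧ/sₓ = 0.906 · 9.327/99.969 = 0.084529
a = ȳ − b·x̄ = 22 − 0.084529·528.857143 = -22.703672
ŷ(584) = a + b·584 = -22.703672 + 0.084529·584 = 26.661161

26.66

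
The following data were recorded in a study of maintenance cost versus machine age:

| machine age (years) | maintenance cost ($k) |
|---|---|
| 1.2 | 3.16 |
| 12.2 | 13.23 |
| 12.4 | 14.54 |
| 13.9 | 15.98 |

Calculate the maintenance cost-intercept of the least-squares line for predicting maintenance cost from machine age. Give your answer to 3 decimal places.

n = 4, Σx = 39.7, Σy = 46.91, Σxy = 567.616, Σx² = 497.25
Sxx = Σx² − (Σx)²/n = 497.25 − 394.0225 = 103.2275
Sxy = Σxy − (Σx)(Σy)/n = 567.616 − 465.58175 = 102.03425
b = Sxy/Sxx = 102.03425/103.2275 = 0.988441
a = ȳ − b·x̄ = 11.7275 − 0.988441·9.925 = 1.917227

1.917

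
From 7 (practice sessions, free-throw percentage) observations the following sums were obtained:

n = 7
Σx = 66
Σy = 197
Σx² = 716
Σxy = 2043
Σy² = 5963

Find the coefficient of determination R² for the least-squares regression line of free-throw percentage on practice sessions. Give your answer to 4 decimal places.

0.8773

Sxx = Σx² − (Σx)²/n = 716 − 622.285714 = 93.714286
Sxy = Σxy − (Σx)(Σy)/n = 2043 − 1857.428571 = 185.571429
Syy = Σy² − (Σy)²/n = 5963 − 5544.142857 = 418.857143
R² = Sxy²/(Sxx·Syy) = (185.571429)²/(93.714286·418.857143) = 0.877305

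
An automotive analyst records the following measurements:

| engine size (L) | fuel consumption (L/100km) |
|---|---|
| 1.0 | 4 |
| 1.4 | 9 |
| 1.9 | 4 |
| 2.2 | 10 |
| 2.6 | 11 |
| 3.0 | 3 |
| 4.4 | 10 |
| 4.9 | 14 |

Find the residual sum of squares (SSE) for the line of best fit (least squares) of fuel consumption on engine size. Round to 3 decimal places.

n = 8, Σx = 21.4, Σy = 65, Σxy = 196.4, Σx² = 70.54, Σy² = 639
Sxx = Σx² − (Σx)²/n = 70.54 − 57.245 = 13.295
Sxy = Σxy − (Σx)(Σy)/n = 196.4 − 173.875 = 22.525
Syy = Σy² − (Σy)²/n = 639 − 528.125 = 110.875
b = Sxy/Sxx = 22.525/13.295 = 1.694246
SSE = Syy − b·Sxy = 110.875 − 1.694246·22.525 = 72.712110

72.712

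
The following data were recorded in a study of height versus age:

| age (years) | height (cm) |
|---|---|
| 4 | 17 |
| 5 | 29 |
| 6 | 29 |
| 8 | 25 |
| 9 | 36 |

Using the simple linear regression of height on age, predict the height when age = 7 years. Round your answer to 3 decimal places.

n = 5, Σx = 32, Σy = 136, Σxy = 911, Σx² = 222
Sxx = Σx² − (Σx)²/n = 222 − 204.8 = 17.2
Sxy = Σxy − (Σx)(Σy)/n = 911 − 870.4 = 40.6
b = Sxy/Sxx = 40.6/17.2 = 2.360465
a = ȳ − b·x̄ = 27.2 − 2.360465·6.4 = 12.093023
ŷ(7) = a + b·7 = 12.093023 + 2.360465·7 = 28.616279

28.616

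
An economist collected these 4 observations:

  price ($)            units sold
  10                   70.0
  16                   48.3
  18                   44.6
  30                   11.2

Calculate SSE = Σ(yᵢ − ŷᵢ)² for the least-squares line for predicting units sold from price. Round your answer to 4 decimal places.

n = 4, Σx = 74, Σy = 174.1, Σxy = 2611.6, Σx² = 1580, Σy² = 9347.49
Sxx = Σx² − (Σx)²/n = 1580 − 1369 = 211
Sxy = Σxy − (Σx)(Σy)/n = 2611.6 − 3220.85 = -609.25
Syy = Σy² − (Σy)²/n = 9347.49 − 7577.7025 = 1769.7875
b = Sxy/Sxx = -609.25/211 = -2.887441
SSE = Syy − b·Sxy = 1769.7875 − (-2.887441)·(-609.25) = 10.614218

10.6142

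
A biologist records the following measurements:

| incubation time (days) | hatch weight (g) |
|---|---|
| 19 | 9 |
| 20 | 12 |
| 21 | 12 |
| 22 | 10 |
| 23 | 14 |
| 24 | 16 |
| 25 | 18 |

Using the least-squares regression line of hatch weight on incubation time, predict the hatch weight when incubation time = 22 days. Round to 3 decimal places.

13.000

n = 7, Σx = 154, Σy = 91, Σxy = 2039, Σx² = 3416
Sxx = Σx² − (Σx)²/n = 3416 − 3388 = 28
Sxy = Σxy − (Σx)(Σy)/n = 2039 − 2002 = 37
b = Sxy/Sxx = 37/28 = 1.321429
a = ȳ − b·x̄ = 13 − 1.321429·22 = -16.071429
ŷ(22) = a + b·22 = -16.071429 + 1.321429·22 = 13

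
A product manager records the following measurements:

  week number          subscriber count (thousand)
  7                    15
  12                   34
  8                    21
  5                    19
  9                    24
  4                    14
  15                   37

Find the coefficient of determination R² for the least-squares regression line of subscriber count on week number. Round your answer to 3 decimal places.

n = 7, Σx = 60, Σy = 164, Σxy = 1603, Σx² = 604, Σy² = 4324
Sxx = Σx² − (Σx)²/n = 604 − 514.285714 = 89.714286
Sxy = Σxy − (Σx)(Σy)/n = 1603 − 1405.714286 = 197.285714
Syy = Σy² − (Σy)²/n = 4324 − 3842.285714 = 481.714286
R² = Sxy²/(Sxx·Syy) = (197.285714)²/(89.714286·481.714286) = 0.900617

0.901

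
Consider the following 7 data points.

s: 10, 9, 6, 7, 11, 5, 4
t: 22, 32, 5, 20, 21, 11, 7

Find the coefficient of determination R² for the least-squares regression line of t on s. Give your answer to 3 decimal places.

0.576

n = 7, Σx = 52, Σy = 118, Σxy = 992, Σx² = 428, Σy² = 2544
Sxx = Σx² − (Σx)²/n = 428 − 386.285714 = 41.714286
Sxy = Σxy − (Σx)(Σy)/n = 992 − 876.571429 = 115.428571
Syy = Σy² − (Σy)²/n = 2544 − 1989.142857 = 554.857143
R² = Sxy²/(Sxx·Syy) = (115.428571)²/(41.714286·554.857143) = 0.575653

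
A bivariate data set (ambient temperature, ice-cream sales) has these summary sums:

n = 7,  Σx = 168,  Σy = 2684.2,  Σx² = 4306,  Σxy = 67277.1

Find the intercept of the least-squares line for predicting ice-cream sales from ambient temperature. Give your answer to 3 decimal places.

Sxx = Σx² − (Σx)²/n = 4306 − 4032 = 274
Sxy = Σxy − (Σx)(Σy)/n = 67277.1 − 64420.8 = 2856.3
b = Sxy/Sxx = 2856.3/274 = 10.424453
a = ȳ − b·x̄ = 383.457143 − 10.424453·24 = 133.270282

133.270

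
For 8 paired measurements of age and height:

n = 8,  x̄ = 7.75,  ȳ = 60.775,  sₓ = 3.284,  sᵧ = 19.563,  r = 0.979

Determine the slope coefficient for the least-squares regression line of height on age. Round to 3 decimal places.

b = r · sᵧ/sₓ = 0.979 · 19.563/3.284 = 5.831966

5.832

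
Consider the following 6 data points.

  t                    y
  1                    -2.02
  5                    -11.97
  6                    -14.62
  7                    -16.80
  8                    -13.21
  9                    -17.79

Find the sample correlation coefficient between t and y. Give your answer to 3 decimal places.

-0.928

n = 6, Σx = 36, Σy = -76.41, Σxy = -532.98, Σx² = 256, Σy² = 1134.3339
Sxx = Σx² − (Σx)²/n = 256 − 216 = 40
Sxy = Σxy − (Σx)(Σy)/n = -532.98 − (-458.46) = -74.52
Syy = Σy² − (Σy)²/n = 1134.3339 − 973.08135 = 161.25255
r = Sxy/√(Sxx·Syy) = -74.52/√(6450.102) = -74.52/80.312527 = -0.927875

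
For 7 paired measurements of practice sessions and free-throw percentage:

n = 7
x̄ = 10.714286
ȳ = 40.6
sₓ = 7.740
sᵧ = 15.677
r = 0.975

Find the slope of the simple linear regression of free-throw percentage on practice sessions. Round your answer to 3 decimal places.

1.975

b = r · sᵧ/sₓ = 0.975 · 15.677/7.74 = 1.974816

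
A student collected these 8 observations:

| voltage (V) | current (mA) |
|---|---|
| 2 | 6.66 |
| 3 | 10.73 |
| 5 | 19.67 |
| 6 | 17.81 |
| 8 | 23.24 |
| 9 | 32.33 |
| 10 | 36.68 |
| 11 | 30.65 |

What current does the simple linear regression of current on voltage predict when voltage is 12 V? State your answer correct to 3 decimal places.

n = 8, Σx = 54, Σy = 177.77, Σxy = 1431.56, Σx² = 440
Sxx = Σx² − (Σx)²/n = 440 − 364.5 = 75.5
Sxy = Σxy − (Σx)(Σy)/n = 1431.56 − 1199.9475 = 231.6125
b = Sxy/Sxx = 231.6125/75.5 = 3.067715
a = ȳ − b·x̄ = 22.22125 − 3.067715·6.75 = 1.514172
ŷ(12) = a + b·12 = 1.514172 + 3.067715·12 = 38.326755

38.327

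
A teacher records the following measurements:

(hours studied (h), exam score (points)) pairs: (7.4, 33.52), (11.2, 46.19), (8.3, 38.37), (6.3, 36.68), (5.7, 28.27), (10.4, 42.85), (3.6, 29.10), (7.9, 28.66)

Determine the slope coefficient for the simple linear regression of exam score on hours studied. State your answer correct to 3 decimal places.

2.276

n = 8, Σx = 60.8, Σy = 283.64, Σxy = 2252.884, Σx² = 504.8
Sxx = Σx² − (Σx)²/n = 504.8 − 462.08 = 42.72
Sxy = Σxy − (Σx)(Σy)/n = 2252.884 − 2155.664 = 97.22
b = Sxy/Sxx = 97.22/42.72 = 2.275749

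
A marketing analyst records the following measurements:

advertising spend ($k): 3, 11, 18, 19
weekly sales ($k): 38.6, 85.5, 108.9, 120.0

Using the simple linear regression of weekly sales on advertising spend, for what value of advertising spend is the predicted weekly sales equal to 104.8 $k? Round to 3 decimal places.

n = 4, Σx = 51, Σy = 353, Σxy = 5296.5, Σx² = 815
Sxx = Σx² − (Σx)²/n = 815 − 650.25 = 164.75
Sxy = Σxy − (Σx)(Σy)/n = 5296.5 − 4500.75 = 795.75
b = Sxy/Sxx = 795.75/164.75 = 4.830046
a = ȳ − b·x̄ = 88.25 − 4.830046·12.75 = 26.666920
Set a + b·x = 104.8: x = (104.8 − 26.666920) / 4.830046 = 16.176469

16.176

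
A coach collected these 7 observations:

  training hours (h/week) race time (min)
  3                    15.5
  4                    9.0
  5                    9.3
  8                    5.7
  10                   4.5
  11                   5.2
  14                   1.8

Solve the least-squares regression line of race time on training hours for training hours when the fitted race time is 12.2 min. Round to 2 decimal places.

2.94

n = 7, Σx = 55, Σy = 51, Σxy = 302, Σx² = 531
Sxx = Σx² − (Σx)²/n = 531 − 432.142857 = 98.857143
Sxy = Σxy − (Σx)(Σy)/n = 302 − 400.714286 = -98.714286
b = Sxy/Sxx = -98.714286/98.857143 = -0.998555
a = ȳ − b·x̄ = 7.285714 − (-0.998555)·7.857143 = 15.131503
Set a + b·x = 12.2: x = (12.2 − 15.131503) / (-0.998555) = 2.935745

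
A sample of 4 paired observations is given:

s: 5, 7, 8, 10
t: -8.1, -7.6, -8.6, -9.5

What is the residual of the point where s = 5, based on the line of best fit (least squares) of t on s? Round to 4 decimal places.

-0.4192

n = 4, Σx = 30, Σy = -33.8, Σxy = -257.5, Σx² = 238
Sxx = Σx² − (Σx)²/n = 238 − 225 = 13
Sxy = Σxy − (Σx)(Σy)/n = -257.5 − (-253.5) = -4
b = Sxy/Sxx = -4/13 = -0.307692
a = ȳ − b·x̄ = -8.45 − (-0.307692)·7.5 = -6.142308
ŷ(5) = -6.142308 + (-0.307692)·5 = -7.680769
residual = y − ŷ = -8.1 − (-7.680769) = -0.419231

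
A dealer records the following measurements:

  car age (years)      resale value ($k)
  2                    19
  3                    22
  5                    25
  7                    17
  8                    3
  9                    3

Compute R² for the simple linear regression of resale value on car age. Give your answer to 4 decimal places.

0.6175

n = 6, Σx = 34, Σy = 89, Σxy = 399, Σx² = 232, Σy² = 1777
Sxx = Σx² − (Σx)²/n = 232 − 192.666667 = 39.333333
Sxy = Σxy − (Σx)(Σy)/n = 399 − 504.333333 = -105.333333
Syy = Σy² − (Σy)²/n = 1777 − 1320.166667 = 456.833333
R² = Sxy²/(Sxx·Syy) = (-105.333333)²/(39.333333·456.833333) = 0.617466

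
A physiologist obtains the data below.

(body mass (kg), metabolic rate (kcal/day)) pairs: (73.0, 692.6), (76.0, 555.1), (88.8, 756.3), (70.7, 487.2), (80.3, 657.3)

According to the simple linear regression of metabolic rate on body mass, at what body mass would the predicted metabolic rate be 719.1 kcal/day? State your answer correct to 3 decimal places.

n = 5, Σx = 388.8, Σy = 3148.5, Σxy = 247133.07, Σx² = 30437.02
Sxx = Σx² − (Σx)²/n = 30437.02 − 30233.088 = 203.932
Sxy = Σxy − (Σx)(Σy)/n = 247133.07 − 244827.36 = 2305.71
b = Sxy/Sxx = 2305.71/203.932 = 11.306269
a = ȳ − b·x̄ = 629.7 − 11.306269·77.76 = -249.475458
Set a + b·x = 719.1: x = (719.1 − (-249.475458)) / 11.306269 = 85.667118

85.667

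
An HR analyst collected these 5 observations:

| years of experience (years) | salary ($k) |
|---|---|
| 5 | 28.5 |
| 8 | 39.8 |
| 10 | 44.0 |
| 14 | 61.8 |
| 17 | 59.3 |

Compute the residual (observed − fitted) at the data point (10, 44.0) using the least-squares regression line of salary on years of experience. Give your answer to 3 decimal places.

n = 5, Σx = 54, Σy = 233.4, Σxy = 2774.2, Σx² = 674
Sxx = Σx² − (Σx)²/n = 674 − 583.2 = 90.8
Sxy = Σxy − (Σx)(Σy)/n = 2774.2 − 2520.72 = 253.48
b = Sxy/Sxx = 253.48/90.8 = 2.791630
a = ȳ − b·x̄ = 46.68 − 2.791630·10.8 = 16.530396
ŷ(10) = 16.530396 + 2.791630·10 = 44.446696
residual = y − ŷ = 44.0 − 44.446696 = -0.446696

-0.447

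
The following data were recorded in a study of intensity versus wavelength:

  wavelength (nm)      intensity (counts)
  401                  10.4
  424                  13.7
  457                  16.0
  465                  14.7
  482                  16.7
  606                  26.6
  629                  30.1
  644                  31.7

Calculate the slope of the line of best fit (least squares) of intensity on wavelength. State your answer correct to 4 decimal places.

n = 8, Σx = 4108, Σy = 159.9, Σxy = 87643.4, Σx² = 2175588
Sxx = Σx² − (Σx)²/n = 2175588 − 2109458 = 66130
Sxy = Σxy − (Σx)(Σy)/n = 87643.4 − 82108.65 = 5534.75
b = Sxy/Sxx = 5534.75/66130 = 0.083695

0.0837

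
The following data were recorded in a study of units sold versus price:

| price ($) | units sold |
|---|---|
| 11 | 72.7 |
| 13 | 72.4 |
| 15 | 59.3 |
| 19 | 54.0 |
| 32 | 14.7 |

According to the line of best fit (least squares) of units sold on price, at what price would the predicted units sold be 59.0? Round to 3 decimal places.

n = 5, Σx = 90, Σy = 273.1, Σxy = 4126.8, Σx² = 1900
Sxx = Σx² − (Σx)²/n = 1900 − 1620 = 280
Sxy = Σxy − (Σx)(Σy)/n = 4126.8 − 4915.8 = -789
b = Sxy/Sxx = -789/280 = -2.817857
a = ȳ − b·x̄ = 54.62 − (-2.817857)·18 = 105.341429
Set a + b·x = 59.0: x = (59.0 − 105.341429) / (-2.817857) = 16.445627

16.446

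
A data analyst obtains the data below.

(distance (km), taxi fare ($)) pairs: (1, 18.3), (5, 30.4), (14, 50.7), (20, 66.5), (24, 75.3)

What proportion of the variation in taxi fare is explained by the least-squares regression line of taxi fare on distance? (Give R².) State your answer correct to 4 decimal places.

n = 5, Σx = 64, Σy = 241.2, Σxy = 4017.3, Σx² = 1198, Σy² = 13921.88
Sxx = Σx² − (Σx)²/n = 1198 − 819.2 = 378.8
Sxy = Σxy − (Σx)(Σy)/n = 4017.3 − 3087.36 = 929.94
Syy = Σy² − (Σy)²/n = 13921.88 − 11635.488 = 2286.392
R² = Sxy²/(Sxx·Syy) = (929.94)²/(378.8·2286.392) = 0.998503

0.9985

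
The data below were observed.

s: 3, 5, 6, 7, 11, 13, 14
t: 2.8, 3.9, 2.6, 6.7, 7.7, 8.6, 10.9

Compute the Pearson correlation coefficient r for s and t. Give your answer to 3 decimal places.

0.937

n = 7, Σx = 59, Σy = 43.2, Σxy = 439.5, Σx² = 605, Σy² = 326.76
Sxx = Σx² − (Σx)²/n = 605 − 497.285714 = 107.714286
Sxy = Σxy − (Σx)(Σy)/n = 439.5 − 364.114286 = 75.385714
Syy = Σy² − (Σy)²/n = 326.76 − 266.605714 = 60.154286
r = Sxy/√(Sxx·Syy) = 75.385714/√(6479.475918) = 75.385714/80.495192 = 0.936524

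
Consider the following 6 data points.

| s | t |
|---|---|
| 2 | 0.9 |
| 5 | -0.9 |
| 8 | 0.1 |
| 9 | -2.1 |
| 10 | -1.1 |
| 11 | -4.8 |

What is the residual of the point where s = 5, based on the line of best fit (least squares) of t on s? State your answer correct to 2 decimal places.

n = 6, Σx = 45, Σy = -7.9, Σxy = -84.6, Σx² = 395
Sxx = Σx² − (Σx)²/n = 395 − 337.5 = 57.5
Sxy = Σxy − (Σx)(Σy)/n = -84.6 − (-59.25) = -25.35
b = Sxy/Sxx = -25.35/57.5 = -0.440870
a = ȳ − b·x̄ = -1.316667 − (-0.440870)·7.5 = 1.989855
ŷ(5) = 1.989855 + (-0.440870)·5 = -0.214493
residual = y − ŷ = -0.9 − (-0.214493) = -0.685507

-0.69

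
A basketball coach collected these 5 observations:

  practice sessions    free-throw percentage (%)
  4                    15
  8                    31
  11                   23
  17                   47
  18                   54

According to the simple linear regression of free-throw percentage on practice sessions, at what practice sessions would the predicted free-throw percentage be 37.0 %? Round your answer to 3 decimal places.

12.777

n = 5, Σx = 58, Σy = 170, Σxy = 2332, Σx² = 814
Sxx = Σx² − (Σx)²/n = 814 − 672.8 = 141.2
Sxy = Σxy − (Σx)(Σy)/n = 2332 − 1972 = 360
b = Sxy/Sxx = 360/141.2 = 2.549575
a = ȳ − b·x̄ = 34 − 2.549575·11.6 = 4.424929
Set a + b·x = 37.0: x = (37.0 − 4.424929) / 2.549575 = 12.776667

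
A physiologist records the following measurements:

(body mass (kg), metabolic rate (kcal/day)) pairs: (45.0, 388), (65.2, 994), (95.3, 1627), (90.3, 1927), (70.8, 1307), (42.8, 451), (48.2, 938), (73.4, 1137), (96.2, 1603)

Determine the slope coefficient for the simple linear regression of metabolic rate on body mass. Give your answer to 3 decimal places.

23.036

n = 9, Σx = 627.2, Σy = 10372, Σxy = 806044.4, Σx² = 47321.94
Sxx = Σx² − (Σx)²/n = 47321.94 − 43708.871111 = 3613.068889
Sxy = Σxy − (Σx)(Σy)/n = 806044.4 − 722813.155556 = 83231.244444
b = Sxy/Sxx = 83231.244444/3613.068889 = 23.036163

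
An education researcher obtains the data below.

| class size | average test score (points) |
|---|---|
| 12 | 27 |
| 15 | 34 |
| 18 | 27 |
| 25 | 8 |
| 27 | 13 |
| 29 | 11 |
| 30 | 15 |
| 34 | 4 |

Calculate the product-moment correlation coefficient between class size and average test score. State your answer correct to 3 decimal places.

-0.897

n = 8, Σx = 190, Σy = 139, Σxy = 2776, Σx² = 4944, Σy² = 3209
Sxx = Σx² − (Σx)²/n = 4944 − 4512.5 = 431.5
Sxy = Σxy − (Σx)(Σy)/n = 2776 − 3301.25 = -525.25
Syy = Σy² − (Σy)²/n = 3209 − 2415.125 = 793.875
r = Sxy/√(Sxx·Syy) = -525.25/√(342557.0625) = -525.25/585.283745 = -0.897428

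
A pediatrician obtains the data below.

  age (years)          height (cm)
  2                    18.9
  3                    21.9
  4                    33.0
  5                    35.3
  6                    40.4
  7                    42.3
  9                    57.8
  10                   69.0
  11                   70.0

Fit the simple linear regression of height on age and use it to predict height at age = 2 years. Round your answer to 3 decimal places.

17.743

n = 9, Σx = 57, Σy = 388.6, Σxy = 2930.7, Σx² = 441
Sxx = Σx² − (Σx)²/n = 441 − 361 = 80
Sxy = Σxy − (Σx)(Σy)/n = 2930.7 − 2461.133333 = 469.566667
b = Sxy/Sxx = 469.566667/80 = 5.869583
a = ȳ − b·x̄ = 43.177778 − 5.869583·6.333333 = 6.00375
ŷ(2) = a + b·2 = 6.00375 + 5.869583·2 = 17.742917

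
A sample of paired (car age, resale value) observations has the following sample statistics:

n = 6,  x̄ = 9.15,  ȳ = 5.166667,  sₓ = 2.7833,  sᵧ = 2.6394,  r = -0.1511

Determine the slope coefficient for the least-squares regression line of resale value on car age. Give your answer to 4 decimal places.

-0.1433

b = r · sᵧ/sₓ = -0.1511 · 2.6394/2.7833 = -0.143288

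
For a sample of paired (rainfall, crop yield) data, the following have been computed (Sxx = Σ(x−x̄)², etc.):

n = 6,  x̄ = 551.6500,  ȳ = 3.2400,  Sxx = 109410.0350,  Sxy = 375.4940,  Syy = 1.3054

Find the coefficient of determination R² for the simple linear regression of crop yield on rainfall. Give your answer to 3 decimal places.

0.987

R² = Sxy²/(Sxx·Syy) = (375.494)²/(109410.035·1.3054) = 0.987200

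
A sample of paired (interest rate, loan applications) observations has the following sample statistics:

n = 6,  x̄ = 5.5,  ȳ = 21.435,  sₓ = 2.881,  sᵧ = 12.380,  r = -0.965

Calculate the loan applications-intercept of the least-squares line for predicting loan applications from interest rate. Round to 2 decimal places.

44.24

b = r · sᵧ/sₓ = -0.965 · 12.38/2.881 = -4.146720
a = ȳ − b·x̄ = 21.435 − (-4.146720)·5.5 = 44.241959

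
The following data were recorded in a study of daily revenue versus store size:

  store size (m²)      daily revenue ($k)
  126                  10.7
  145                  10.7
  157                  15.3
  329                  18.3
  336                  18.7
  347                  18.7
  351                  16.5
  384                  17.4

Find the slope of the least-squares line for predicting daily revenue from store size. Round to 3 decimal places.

0.027

n = 8, Σx = 2175, Σy = 126.3, Σxy = 36567.7, Σx² = 673753
Sxx = Σx² − (Σx)²/n = 673753 − 591328.125 = 82424.875
Sxy = Σxy − (Σx)(Σy)/n = 36567.7 − 34337.8125 = 2229.8875
b = Sxy/Sxx = 2229.8875/82424.875 = 0.027054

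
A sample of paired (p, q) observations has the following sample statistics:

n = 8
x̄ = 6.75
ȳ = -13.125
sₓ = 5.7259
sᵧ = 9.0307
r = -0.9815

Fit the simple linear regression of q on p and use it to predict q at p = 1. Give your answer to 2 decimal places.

b = r · sᵧ/sₓ = -0.9815 · 9.0307/5.7259 = -1.547989
a = ȳ − b·x̄ = -13.125 − (-1.547989)·6.75 = -2.676072
ŷ(1) = a + b·1 = -2.676072 + (-1.547989)·1 = -4.224061

-4.22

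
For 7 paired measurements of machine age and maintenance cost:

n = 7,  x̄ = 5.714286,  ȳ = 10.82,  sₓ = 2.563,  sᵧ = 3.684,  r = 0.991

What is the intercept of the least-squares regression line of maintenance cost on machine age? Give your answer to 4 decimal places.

b = r · sᵧ/sₓ = 0.991 · 3.684/2.563 = 1.424442
a = ȳ − b·x̄ = 10.82 − 1.424442·5.714286 = 2.680333

2.6803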